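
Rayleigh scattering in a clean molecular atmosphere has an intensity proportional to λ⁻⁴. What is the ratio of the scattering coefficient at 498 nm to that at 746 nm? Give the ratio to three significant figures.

Rayleigh scattering ∝ λ⁻⁴, so the ratio of coefficients is the inverse fourth power of the wavelength ratio.
σ(498)/σ(746) = (746/498)⁴ = (1.4980)⁴ = 5.035.

5.04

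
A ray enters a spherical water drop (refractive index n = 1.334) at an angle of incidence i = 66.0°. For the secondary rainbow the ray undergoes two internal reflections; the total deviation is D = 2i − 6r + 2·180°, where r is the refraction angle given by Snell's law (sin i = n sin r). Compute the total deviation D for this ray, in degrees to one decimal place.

232.7°

sin r = sin 66.0° / 1.334 = 0.9135/1.334 = 0.6848; r = 43.22°.
D = 2·66.0° − 6·43.22° + 2·180° = 132.00° − 259.33° + 360° = 232.67°.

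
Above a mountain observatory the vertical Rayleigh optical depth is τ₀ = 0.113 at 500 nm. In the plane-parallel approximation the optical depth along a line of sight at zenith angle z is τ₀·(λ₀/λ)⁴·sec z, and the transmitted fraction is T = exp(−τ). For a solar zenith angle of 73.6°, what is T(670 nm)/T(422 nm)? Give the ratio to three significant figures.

Airmass: sec 73.6° = 3.5418.
τ(670 nm) = 0.113 × (500/670)⁴ × 3.5418 = 0.113 × 0.3102 × 3.5418 = 0.1241.
τ(422 nm) = 0.113 × (500/422)⁴ × 3.5418 = 0.113 × 1.9707 × 3.5418 = 0.7887.
T(670)/T(422) = exp(τ_B − τ_A) = exp(0.6646) = 1.9437.

1.94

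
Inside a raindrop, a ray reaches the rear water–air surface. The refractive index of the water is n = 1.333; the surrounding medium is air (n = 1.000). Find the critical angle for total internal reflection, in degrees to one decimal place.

sin θ_c = n_air / n = 1.000 / 1.333 = 0.7502.
θ_c = arcsin(0.7502) = 48.61°.

48.6°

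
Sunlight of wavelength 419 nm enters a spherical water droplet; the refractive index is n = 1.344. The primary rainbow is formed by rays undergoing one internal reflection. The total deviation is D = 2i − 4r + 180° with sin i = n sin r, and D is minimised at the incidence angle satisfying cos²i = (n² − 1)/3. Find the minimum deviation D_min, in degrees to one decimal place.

cos²i = (1.80634 − 1)/3 = 0.26878; i = arccos(0.51844) = 58.772°.
sin r = sin 58.772°/1.344 = 0.63625; r = 39.512°.
D_min = 2·58.772° − 4·39.512° + 180° = 139.495°.

139.5°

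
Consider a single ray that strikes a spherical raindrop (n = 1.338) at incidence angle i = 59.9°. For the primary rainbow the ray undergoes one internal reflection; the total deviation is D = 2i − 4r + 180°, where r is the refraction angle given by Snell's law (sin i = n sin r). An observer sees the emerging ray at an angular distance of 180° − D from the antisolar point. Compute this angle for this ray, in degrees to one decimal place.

sin r = sin 59.9° / 1.338 = 0.8652/1.338 = 0.6466; r = 40.29°.
D = 2·59.9° − 4·40.29° + 180° = 119.80° − 161.14° + 180° = 138.66°.
Angle from antisolar point = 180° − D = 41.34°.

41.3°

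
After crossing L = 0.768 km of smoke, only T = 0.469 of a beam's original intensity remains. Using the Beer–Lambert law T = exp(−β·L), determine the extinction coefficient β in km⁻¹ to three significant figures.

Beer–Lambert: T = exp(−βL) ⇒ β = −ln(T)/L = −ln(0.469)/0.768 = 0.7572/0.768 = 0.9859 km⁻¹.

0.986 km⁻¹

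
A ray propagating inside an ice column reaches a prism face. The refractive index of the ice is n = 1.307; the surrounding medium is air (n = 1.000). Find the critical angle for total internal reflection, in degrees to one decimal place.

sin θ_c = n_air / n = 1.000 / 1.307 = 0.7651.
θ_c = arcsin(0.7651) = 49.92°.

49.9°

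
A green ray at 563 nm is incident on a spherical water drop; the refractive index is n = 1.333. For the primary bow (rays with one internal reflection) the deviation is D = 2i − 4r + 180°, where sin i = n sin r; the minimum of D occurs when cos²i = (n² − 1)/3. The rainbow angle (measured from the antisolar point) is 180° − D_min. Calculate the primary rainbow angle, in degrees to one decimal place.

cos²i = (1.77689 − 1)/3 = 0.25896; i = arccos(0.50888) = 59.410°.
sin r = sin 59.410°/1.333 = 0.64579; r = 40.225°.
D_min = 2·59.410° − 4·40.225° + 180° = 137.922°.
Rainbow angle = 180° − D_min = 42.078°.

42.1°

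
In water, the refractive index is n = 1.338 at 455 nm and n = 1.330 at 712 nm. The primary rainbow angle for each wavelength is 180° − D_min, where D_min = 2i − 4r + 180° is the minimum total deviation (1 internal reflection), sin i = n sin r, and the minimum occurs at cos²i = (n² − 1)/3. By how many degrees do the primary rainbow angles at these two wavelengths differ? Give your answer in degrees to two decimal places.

1.16°

At 455 nm (n = 1.338): cos²i = 0.26341 → i = 59.120°, r = 39.899°, D_min = 138.643°, rainbow angle = 41.357°.
At 712 nm (n = 1.330): cos²i = 0.25630 → i = 59.585°, r = 40.422°, D_min = 137.484°, rainbow angle = 42.516°.
Angular width = |41.357° − 42.516°| = 1.160°.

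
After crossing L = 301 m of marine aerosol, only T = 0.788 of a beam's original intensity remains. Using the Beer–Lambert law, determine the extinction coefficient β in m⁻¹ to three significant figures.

Beer–Lambert: T = exp(−βL) ⇒ β = −ln(T)/L = −ln(0.788)/301 = 0.2383/301 = 0.0007916 m⁻¹.

0.000792 m⁻¹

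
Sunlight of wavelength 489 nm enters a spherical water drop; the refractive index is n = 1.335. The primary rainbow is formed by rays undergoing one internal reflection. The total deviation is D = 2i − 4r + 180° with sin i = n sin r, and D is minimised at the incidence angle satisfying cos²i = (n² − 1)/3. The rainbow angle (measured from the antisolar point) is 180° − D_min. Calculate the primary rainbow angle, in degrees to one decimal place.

41.8°

cos²i = (1.78222 − 1)/3 = 0.26074; i = arccos(0.51063) = 59.294°.
sin r = sin 59.294°/1.335 = 0.64405; r = 40.094°.
D_min = 2·59.294° − 4·40.094° + 180° = 138.212°.
Rainbow angle = 180° − D_min = 41.788°.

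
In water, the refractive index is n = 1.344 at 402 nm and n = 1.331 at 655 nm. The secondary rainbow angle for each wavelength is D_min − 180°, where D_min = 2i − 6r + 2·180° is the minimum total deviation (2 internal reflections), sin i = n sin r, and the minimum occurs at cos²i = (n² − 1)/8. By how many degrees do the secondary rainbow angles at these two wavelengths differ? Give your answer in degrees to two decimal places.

At 402 nm (n = 1.344): cos²i = 0.10079 → i = 71.490°, r = 44.874°, D_min = 233.733°, rainbow angle = 53.733°.
At 655 nm (n = 1.331): cos²i = 0.09645 → i = 71.907°, r = 45.575°, D_min = 230.365°, rainbow angle = 50.365°.
Angular width = |53.733° − 50.365°| = 3.368°.

3.37°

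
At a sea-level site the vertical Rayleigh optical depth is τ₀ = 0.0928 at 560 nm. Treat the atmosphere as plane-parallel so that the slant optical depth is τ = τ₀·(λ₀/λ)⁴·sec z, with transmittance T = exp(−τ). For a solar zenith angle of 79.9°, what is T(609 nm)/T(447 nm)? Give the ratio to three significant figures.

Airmass: sec 79.9° = 5.7023.
τ(609 nm) = 0.0928 × (560/609)⁴ × 5.7023 = 0.0928 × 0.7150 × 5.7023 = 0.3783.
τ(447 nm) = 0.0928 × (560/447)⁴ × 5.7023 = 0.0928 × 2.4633 × 5.7023 = 1.3035.
T(609)/T(447) = exp(τ_B − τ_A) = exp(0.9252) = 2.5224.

2.52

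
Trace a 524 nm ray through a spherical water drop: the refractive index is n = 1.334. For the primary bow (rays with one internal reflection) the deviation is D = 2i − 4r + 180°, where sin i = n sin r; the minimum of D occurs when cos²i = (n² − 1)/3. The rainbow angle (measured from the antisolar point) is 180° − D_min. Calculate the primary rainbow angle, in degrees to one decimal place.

41.9°

cos²i = (1.77956 − 1)/3 = 0.25985; i = arccos(0.50976) = 59.352°.
sin r = sin 59.352°/1.334 = 0.64492; r = 40.159°.
D_min = 2·59.352° − 4·40.159° + 180° = 138.067°.
Rainbow angle = 180° − D_min = 41.933°.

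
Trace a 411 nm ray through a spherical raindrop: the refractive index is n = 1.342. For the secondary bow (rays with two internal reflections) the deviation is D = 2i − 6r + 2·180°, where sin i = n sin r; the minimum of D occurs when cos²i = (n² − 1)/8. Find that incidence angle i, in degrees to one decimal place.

cos²i = (1.342² − 1)/8 = (1.80096 − 1)/8 = 0.10012.
cos i = 0.31642, so i = 71.554°.

71.6°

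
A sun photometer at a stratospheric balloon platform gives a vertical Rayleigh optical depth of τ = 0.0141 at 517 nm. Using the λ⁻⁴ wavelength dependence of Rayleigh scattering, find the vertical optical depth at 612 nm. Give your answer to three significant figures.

0.00718

τ(612 nm) = τ(517 nm) × (517/612)⁴ = 0.0141 × (0.8448)⁴ = 0.0141 × 0.5093 = 0.0072.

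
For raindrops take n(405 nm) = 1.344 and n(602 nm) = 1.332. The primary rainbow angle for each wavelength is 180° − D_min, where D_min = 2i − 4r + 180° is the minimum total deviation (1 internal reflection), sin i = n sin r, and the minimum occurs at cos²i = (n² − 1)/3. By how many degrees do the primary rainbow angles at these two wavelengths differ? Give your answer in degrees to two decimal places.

1.72°

At 405 nm (n = 1.344): cos²i = 0.26878 → i = 58.772°, r = 39.512°, D_min = 139.495°, rainbow angle = 40.505°.
At 602 nm (n = 1.332): cos²i = 0.25807 → i = 59.469°, r = 40.290°, D_min = 137.776°, rainbow angle = 42.224°.
Angular width = |40.505° − 42.224°| = 1.719°.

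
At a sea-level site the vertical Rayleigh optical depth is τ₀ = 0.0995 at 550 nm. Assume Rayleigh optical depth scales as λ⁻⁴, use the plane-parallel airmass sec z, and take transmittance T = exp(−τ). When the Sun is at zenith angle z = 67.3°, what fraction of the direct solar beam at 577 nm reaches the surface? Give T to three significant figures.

0.808

sec 67.3° = 2.5913.
τ = 0.0995 × (550/577)⁴ × 2.5913 = 0.0995 × 0.8256 × 2.5913 = 0.2129.
T = exp(−0.2129) = 0.8083.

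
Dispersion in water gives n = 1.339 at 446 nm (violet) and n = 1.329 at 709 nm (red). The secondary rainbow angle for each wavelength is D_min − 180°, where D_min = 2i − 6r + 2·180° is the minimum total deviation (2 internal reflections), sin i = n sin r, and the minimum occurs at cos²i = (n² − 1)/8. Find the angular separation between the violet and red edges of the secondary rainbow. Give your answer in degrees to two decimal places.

At 446 nm (n = 1.339): cos²i = 0.09912 → i = 71.650°, r = 45.141°, D_min = 232.451°, rainbow angle = 52.451°.
At 709 nm (n = 1.329): cos²i = 0.09578 → i = 71.972°, r = 45.685°, D_min = 229.837°, rainbow angle = 49.837°.
Angular width = |52.451° − 49.837°| = 2.614°.

2.61°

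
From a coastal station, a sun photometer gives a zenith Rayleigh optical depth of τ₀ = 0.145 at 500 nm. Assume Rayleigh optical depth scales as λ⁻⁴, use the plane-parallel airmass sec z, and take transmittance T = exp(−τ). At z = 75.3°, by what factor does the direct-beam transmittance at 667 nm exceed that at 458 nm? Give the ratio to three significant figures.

1.88

Airmass: sec 75.3° = 3.9408.
τ(667 nm) = 0.145 × (500/667)⁴ × 3.9408 = 0.145 × 0.3158 × 3.9408 = 0.1804.
τ(458 nm) = 0.145 × (500/458)⁴ × 3.9408 = 0.145 × 1.4204 × 3.9408 = 0.8116.
T(667)/T(458) = exp(τ_B − τ_A) = exp(0.6312) = 1.8799.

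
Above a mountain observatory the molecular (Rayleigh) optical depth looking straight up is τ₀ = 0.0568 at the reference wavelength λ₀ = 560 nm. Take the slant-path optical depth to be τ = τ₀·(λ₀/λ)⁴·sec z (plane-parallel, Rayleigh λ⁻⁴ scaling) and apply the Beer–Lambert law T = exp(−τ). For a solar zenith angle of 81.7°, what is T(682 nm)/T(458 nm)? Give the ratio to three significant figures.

Airmass: sec 81.7° = 6.9273.
τ(682 nm) = 0.0568 × (560/682)⁴ × 6.9273 = 0.0568 × 0.4546 × 6.9273 = 0.1789.
τ(458 nm) = 0.0568 × (560/458)⁴ × 6.9273 = 0.0568 × 2.2351 × 6.9273 = 0.8794.
T(682)/T(458) = exp(τ_B − τ_A) = exp(0.7006) = 2.0149.

2.01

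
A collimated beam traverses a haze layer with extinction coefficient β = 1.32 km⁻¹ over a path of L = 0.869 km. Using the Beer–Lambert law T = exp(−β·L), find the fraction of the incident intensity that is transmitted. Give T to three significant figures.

0.318

τ = β·L = 1.32 × 0.869 = 1.1471.
T = exp(−1.1471) = 0.3176.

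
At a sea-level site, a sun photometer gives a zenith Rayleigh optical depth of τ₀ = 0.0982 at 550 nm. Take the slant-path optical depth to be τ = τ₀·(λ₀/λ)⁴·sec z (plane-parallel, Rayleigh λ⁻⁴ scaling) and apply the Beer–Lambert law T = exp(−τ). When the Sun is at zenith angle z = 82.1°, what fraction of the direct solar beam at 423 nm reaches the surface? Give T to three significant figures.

sec 82.1° = 7.2757.
τ = 0.0982 × (550/423)⁴ × 7.2757 = 0.0982 × 2.8582 × 7.2757 = 2.0421.
T = exp(−2.0421) = 0.1298.

0.130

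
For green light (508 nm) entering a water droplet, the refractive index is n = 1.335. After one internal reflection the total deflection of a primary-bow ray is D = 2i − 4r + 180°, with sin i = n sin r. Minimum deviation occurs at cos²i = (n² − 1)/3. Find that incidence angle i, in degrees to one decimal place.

59.3°

cos²i = (1.335² − 1)/3 = (1.78222 − 1)/3 = 0.26074.
cos i = 0.51063, so i = 59.294°.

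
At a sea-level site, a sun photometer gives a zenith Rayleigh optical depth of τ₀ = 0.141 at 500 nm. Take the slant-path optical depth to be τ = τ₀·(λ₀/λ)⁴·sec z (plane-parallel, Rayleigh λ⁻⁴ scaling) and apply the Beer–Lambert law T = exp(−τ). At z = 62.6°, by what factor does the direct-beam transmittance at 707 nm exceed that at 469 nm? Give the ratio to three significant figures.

1.38

Airmass: sec 62.6° = 2.1730.
τ(707 nm) = 0.141 × (500/707)⁴ × 2.1730 = 0.141 × 0.2502 × 2.1730 = 0.0766.
τ(469 nm) = 0.141 × (500/469)⁴ × 2.1730 = 0.141 × 1.2918 × 2.1730 = 0.3958.
T(707)/T(469) = exp(τ_B − τ_A) = exp(0.3191) = 1.3759.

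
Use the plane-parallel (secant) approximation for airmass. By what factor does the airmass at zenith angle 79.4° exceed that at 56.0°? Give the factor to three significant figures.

X(79.4°)/X(56.0°) = sec 79.4° / sec 56.0° = cos 56.0° / cos 79.4° = 0.5592/0.1840 = 3.0399.

3.04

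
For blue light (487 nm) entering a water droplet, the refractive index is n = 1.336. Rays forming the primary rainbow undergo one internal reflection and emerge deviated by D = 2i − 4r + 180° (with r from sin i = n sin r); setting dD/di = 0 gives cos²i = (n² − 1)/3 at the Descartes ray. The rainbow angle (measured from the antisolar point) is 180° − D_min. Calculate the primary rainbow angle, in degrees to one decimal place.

cos²i = (1.78490 − 1)/3 = 0.26163; i = arccos(0.51150) = 59.236°.
sin r = sin 59.236°/1.336 = 0.64318; r = 40.029°.
D_min = 2·59.236° − 4·40.029° + 180° = 138.356°.
Rainbow angle = 180° − D_min = 41.644°.

41.6°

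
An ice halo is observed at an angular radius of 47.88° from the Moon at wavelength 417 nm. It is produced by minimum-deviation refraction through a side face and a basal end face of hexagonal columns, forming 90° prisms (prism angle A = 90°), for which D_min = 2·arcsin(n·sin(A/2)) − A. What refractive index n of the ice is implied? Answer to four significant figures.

Rearranging: n = sin((D_min + A)/2) / sin(A/2).
(D_min + A)/2 = (47.88° + 90°)/2 = 68.940°.
n = sin 68.940° / sin 45° = 0.9332 / 0.7071 = 1.3198.

1.320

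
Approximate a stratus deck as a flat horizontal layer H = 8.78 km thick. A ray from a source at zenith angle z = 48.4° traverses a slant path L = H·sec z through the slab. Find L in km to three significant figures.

13.2 km

sec z = 1/cos 48.4° = 1.5062.
L = 8.78 × 1.5062 = 13.224 km.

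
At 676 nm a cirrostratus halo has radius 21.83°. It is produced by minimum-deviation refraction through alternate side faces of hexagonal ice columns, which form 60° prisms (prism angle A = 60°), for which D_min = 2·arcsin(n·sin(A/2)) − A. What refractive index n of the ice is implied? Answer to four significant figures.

1.310

Rearranging: n = sin((D_min + A)/2) / sin(A/2).
(D_min + A)/2 = (21.83° + 60°)/2 = 40.915°.
n = sin 40.915° / sin 30° = 0.6549 / 0.5000 = 1.3099.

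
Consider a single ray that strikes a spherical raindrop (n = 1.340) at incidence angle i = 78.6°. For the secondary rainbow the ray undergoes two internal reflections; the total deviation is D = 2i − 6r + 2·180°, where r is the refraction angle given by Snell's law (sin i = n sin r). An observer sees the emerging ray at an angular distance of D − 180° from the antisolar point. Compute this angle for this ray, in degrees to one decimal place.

55.1°

sin r = sin 78.6° / 1.340 = 0.9803/1.340 = 0.7315; r = 47.02°.
D = 2·78.6° − 6·47.02° + 2·180° = 157.20° − 282.10° + 360° = 235.10°.
Angle from antisolar point = D − 180° = 55.10°.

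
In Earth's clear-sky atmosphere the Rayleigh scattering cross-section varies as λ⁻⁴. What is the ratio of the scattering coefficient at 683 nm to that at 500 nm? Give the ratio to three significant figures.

Rayleigh scattering ∝ λ⁻⁴, so the ratio of coefficients is the inverse fourth power of the wavelength ratio.
σ(683)/σ(500) = (500/683)⁴ = (0.7321)⁴ = 0.2872.

0.287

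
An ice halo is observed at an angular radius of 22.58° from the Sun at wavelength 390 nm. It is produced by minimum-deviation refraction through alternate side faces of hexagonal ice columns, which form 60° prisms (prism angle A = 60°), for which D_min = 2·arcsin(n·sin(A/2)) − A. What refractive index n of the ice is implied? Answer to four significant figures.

Rearranging: n = sin((D_min + A)/2) / sin(A/2).
(D_min + A)/2 = (22.58° + 60°)/2 = 41.290°.
n = sin 41.290° / sin 30° = 0.6599 / 0.5000 = 1.3197.

1.320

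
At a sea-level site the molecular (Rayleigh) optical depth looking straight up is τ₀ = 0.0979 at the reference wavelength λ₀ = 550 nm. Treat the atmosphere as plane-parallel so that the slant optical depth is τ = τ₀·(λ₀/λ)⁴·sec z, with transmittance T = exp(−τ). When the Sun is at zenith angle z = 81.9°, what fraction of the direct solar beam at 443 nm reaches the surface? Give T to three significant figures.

0.192

sec 81.9° = 7.0972.
τ = 0.0979 × (550/443)⁴ × 7.0972 = 0.0979 × 2.3759 × 7.0972 = 1.6508.
T = exp(−1.6508) = 0.1919.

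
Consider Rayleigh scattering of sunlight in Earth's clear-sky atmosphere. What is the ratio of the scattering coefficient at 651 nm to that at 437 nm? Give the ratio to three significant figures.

Rayleigh scattering ∝ λ⁻⁴, so the ratio of coefficients is the inverse fourth power of the wavelength ratio.
σ(651)/σ(437) = (437/651)⁴ = (0.6713)⁴ = 0.203.

0.203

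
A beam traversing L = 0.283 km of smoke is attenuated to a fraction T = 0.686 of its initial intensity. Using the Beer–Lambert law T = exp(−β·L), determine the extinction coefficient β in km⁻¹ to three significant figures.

Beer–Lambert: T = exp(−βL) ⇒ β = −ln(T)/L = −ln(0.686)/0.283 = 0.3769/0.283 = 1.332 km⁻¹.

1.33 km⁻¹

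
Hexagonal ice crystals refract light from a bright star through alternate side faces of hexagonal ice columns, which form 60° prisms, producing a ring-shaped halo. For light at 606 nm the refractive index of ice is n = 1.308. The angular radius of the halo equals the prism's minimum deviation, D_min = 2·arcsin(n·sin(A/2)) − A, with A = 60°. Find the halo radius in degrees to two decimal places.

n·sin(A/2) = 1.308 × sin 30° = 1.308 × 0.5000 = 0.6540.
D_min = 2·arcsin(0.6540) − 60° = 2 × 40.844° − 60° = 21.688°.

21.69°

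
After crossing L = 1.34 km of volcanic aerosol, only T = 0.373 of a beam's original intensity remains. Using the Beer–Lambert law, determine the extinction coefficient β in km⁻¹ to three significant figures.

Beer–Lambert: T = exp(−βL) ⇒ β = −ln(T)/L = −ln(0.373)/1.34 = 0.9862/1.34 = 0.736 km⁻¹.

0.736 km⁻¹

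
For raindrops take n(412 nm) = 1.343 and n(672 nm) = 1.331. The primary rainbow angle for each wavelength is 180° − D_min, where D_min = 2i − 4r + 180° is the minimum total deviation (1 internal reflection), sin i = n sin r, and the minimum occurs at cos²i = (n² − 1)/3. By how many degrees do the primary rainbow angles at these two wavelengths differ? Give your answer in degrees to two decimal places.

1.72°

At 412 nm (n = 1.343): cos²i = 0.26788 → i = 58.830°, r = 39.577°, D_min = 139.354°, rainbow angle = 40.646°.
At 672 nm (n = 1.331): cos²i = 0.25719 → i = 59.527°, r = 40.356°, D_min = 137.630°, rainbow angle = 42.370°.
Angular width = |40.646° − 42.370°| = 1.724°.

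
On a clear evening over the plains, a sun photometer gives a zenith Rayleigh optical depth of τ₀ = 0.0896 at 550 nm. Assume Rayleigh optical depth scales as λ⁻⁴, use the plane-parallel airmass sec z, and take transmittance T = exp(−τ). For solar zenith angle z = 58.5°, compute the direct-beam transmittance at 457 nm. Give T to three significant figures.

sec 58.5° = 1.9139.
τ = 0.0896 × (550/457)⁴ × 1.9139 = 0.0896 × 2.0979 × 1.9139 = 0.3598.
T = exp(−0.3598) = 0.6978.

0.698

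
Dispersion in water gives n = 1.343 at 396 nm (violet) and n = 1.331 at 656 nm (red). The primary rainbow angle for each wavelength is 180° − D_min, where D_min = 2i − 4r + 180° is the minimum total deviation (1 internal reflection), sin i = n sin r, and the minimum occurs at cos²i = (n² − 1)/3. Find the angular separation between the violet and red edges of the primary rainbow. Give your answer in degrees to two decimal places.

1.72°

At 396 nm (n = 1.343): cos²i = 0.26788 → i = 58.830°, r = 39.577°, D_min = 139.354°, rainbow angle = 40.646°.
At 656 nm (n = 1.331): cos²i = 0.25719 → i = 59.527°, r = 40.356°, D_min = 137.630°, rainbow angle = 42.370°.
Angular width = |40.646° − 42.370°| = 1.724°.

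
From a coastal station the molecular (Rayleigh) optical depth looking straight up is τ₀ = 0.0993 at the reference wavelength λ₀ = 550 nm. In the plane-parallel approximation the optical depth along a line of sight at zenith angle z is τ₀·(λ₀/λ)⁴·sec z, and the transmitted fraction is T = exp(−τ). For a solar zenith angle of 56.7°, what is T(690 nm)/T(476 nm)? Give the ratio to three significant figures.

Airmass: sec 56.7° = 1.8214.
τ(690 nm) = 0.0993 × (550/690)⁴ × 1.8214 = 0.0993 × 0.4037 × 1.8214 = 0.0730.
τ(476 nm) = 0.0993 × (550/476)⁴ × 1.8214 = 0.0993 × 1.7825 × 1.8214 = 0.3224.
T(690)/T(476) = exp(τ_B − τ_A) = exp(0.2494) = 1.2832.

1.28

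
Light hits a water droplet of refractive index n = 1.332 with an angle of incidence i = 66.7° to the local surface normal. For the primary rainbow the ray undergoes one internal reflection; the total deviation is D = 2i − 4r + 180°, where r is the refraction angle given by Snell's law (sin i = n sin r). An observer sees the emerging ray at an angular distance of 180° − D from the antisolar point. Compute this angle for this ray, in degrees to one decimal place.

41.0°

sin r = sin 66.7° / 1.332 = 0.9184/1.332 = 0.6895; r = 43.59°.
D = 2·66.7° − 4·43.59° + 180° = 133.40° − 174.37° + 180° = 139.03°.
Angle from antisolar point = 180° − D = 40.97°.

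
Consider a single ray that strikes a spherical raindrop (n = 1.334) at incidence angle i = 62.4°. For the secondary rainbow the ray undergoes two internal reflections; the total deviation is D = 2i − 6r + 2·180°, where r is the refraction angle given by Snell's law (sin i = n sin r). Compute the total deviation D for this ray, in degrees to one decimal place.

sin r = sin 62.4° / 1.334 = 0.8862/1.334 = 0.6643; r = 41.63°.
D = 2·62.4° − 6·41.63° + 2·180° = 124.80° − 249.78° + 360° = 235.02°.

235.0°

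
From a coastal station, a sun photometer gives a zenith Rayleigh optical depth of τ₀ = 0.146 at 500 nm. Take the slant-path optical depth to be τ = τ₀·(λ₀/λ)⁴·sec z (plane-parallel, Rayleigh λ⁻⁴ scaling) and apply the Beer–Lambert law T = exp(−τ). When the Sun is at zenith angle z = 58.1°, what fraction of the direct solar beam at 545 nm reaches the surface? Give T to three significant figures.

0.822

sec 58.1° = 1.8924.
τ = 0.146 × (500/545)⁴ × 1.8924 = 0.146 × 0.7084 × 1.8924 = 0.1957.
T = exp(−0.1957) = 0.8222.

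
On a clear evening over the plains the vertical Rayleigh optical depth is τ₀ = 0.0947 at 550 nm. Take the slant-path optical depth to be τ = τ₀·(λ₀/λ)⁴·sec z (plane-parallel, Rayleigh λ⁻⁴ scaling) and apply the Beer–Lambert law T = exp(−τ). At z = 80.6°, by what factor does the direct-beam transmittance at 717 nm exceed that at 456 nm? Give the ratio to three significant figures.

2.79

Airmass: sec 80.6° = 6.1227.
τ(717 nm) = 0.0947 × (550/717)⁴ × 6.1227 = 0.0947 × 0.3462 × 6.1227 = 0.2008.
τ(456 nm) = 0.0947 × (550/456)⁴ × 6.1227 = 0.0947 × 2.1164 × 6.1227 = 1.2271.
T(717)/T(456) = exp(τ_B − τ_A) = exp(1.0264) = 2.7909.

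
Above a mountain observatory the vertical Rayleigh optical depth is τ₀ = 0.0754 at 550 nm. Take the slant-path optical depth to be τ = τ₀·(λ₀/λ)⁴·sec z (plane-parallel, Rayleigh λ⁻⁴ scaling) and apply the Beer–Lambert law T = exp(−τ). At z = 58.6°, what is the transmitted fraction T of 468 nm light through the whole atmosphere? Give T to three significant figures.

sec 58.6° = 1.9194.
τ = 0.0754 × (550/468)⁴ × 1.9194 = 0.0754 × 1.9075 × 1.9194 = 0.2761.
T = exp(−0.2761) = 0.7588.

0.759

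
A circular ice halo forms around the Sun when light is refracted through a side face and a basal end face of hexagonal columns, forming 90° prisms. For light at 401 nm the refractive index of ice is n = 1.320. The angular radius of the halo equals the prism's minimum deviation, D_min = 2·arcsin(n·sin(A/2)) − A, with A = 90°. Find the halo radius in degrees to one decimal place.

n·sin(A/2) = 1.320 × sin 45° = 1.320 × 0.7071 = 0.9334.
D_min = 2·arcsin(0.9334) − 90° = 2 × 68.968° − 90° = 47.936°.

47.9°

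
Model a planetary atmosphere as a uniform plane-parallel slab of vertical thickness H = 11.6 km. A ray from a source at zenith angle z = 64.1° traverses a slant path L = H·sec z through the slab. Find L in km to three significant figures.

26.6 km

sec z = 1/cos 64.1° = 2.2894.
L = 11.6 × 2.2894 = 26.557 km.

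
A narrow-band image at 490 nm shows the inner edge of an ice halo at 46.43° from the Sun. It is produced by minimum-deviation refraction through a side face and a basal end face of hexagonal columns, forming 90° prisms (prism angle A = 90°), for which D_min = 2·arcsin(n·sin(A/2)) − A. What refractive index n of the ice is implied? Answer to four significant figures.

1.313

Rearranging: n = sin((D_min + A)/2) / sin(A/2).
(D_min + A)/2 = (46.43° + 90°)/2 = 68.215°.
n = sin 68.215° / sin 45° = 0.9286 / 0.7071 = 1.3132.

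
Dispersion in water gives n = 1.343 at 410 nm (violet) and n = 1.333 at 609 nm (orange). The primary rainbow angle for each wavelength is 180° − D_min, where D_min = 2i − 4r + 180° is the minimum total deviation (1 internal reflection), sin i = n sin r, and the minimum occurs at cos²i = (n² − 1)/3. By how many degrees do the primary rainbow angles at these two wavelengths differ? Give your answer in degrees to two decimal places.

At 410 nm (n = 1.343): cos²i = 0.26788 → i = 58.830°, r = 39.577°, D_min = 139.354°, rainbow angle = 40.646°.
At 609 nm (n = 1.333): cos²i = 0.25896 → i = 59.410°, r = 40.225°, D_min = 137.922°, rainbow angle = 42.078°.
Angular width = |40.646° − 42.078°| = 1.432°.

1.43°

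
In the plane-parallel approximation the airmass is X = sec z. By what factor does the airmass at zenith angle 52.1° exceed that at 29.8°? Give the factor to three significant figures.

1.41

X(52.1°)/X(29.8°) = sec 52.1° / sec 29.8° = cos 29.8° / cos 52.1° = 0.8678/0.6143 = 1.4126.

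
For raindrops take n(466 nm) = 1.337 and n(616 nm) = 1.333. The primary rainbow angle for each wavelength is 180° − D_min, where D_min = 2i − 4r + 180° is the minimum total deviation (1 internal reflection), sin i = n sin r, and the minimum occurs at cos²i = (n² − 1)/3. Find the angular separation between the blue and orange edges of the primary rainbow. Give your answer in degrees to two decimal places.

0.58°

At 466 nm (n = 1.337): cos²i = 0.26252 → i = 59.178°, r = 39.964°, D_min = 138.500°, rainbow angle = 41.500°.
At 616 nm (n = 1.333): cos²i = 0.25896 → i = 59.410°, r = 40.225°, D_min = 137.922°, rainbow angle = 42.078°.
Angular width = |41.500° − 42.078°| = 0.578°.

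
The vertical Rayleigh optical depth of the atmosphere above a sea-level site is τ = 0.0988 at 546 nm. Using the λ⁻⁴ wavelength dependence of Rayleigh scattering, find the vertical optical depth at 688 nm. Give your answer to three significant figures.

τ(688 nm) = τ(546 nm) × (546/688)⁴ = 0.0988 × (0.7936)⁴ = 0.0988 × 0.3967 = 0.0392.

0.0392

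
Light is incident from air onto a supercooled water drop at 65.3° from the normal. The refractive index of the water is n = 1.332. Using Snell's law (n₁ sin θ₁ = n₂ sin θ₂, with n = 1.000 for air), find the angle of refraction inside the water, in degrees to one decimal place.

43.0°

Snell: sin θ_r = sin θ_i / n = sin 65.3° / 1.332 = 0.9085 / 1.332 = 0.6821.
θ_r = arcsin(0.6821) = 43.01°.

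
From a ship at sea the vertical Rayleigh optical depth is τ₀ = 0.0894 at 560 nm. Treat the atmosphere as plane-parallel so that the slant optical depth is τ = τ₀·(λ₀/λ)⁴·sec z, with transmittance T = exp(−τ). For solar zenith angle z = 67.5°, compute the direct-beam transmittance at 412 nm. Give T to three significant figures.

0.451

sec 67.5° = 2.6131.
τ = 0.0894 × (560/412)⁴ × 2.6131 = 0.0894 × 3.4132 × 2.6131 = 0.7974.
T = exp(−0.7974) = 0.4505.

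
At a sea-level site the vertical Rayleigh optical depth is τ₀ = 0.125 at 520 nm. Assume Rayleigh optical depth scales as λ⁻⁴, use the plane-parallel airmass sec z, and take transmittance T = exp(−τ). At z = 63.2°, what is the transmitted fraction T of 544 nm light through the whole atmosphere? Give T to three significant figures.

0.793

sec 63.2° = 2.2179.
τ = 0.125 × (520/544)⁴ × 2.2179 = 0.125 × 0.8349 × 2.2179 = 0.2315.
T = exp(−0.2315) = 0.7934.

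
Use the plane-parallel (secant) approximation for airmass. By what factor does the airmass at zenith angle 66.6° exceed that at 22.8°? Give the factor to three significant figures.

X(66.6°)/X(22.8°) = sec 66.6° / sec 22.8° = cos 22.8° / cos 66.6° = 0.9219/0.3971 = 2.3212.

2.32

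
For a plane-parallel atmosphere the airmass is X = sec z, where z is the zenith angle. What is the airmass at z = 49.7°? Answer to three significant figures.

X = sec z = 1/cos 49.7° = 1/0.6468 = 1.5461.

1.55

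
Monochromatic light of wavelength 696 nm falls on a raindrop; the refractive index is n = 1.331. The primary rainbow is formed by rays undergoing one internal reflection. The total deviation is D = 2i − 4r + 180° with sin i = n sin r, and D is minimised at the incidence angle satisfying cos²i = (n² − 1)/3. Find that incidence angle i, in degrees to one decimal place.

59.5°

cos²i = (1.331² − 1)/3 = (1.77156 − 1)/3 = 0.25719.
cos i = 0.50714, so i = 59.527°.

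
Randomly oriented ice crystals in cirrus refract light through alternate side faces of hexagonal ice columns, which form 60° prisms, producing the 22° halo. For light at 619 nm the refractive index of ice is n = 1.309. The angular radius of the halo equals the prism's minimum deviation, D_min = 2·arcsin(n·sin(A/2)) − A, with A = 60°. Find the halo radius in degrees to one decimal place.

21.8°

n·sin(A/2) = 1.309 × sin 30° = 1.309 × 0.5000 = 0.6545.
D_min = 2·arcsin(0.6545) − 60° = 2 × 40.882° − 60° = 21.763°.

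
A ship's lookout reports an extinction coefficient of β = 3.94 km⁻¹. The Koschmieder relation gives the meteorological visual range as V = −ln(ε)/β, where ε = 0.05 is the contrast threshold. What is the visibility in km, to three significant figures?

0.760 km

V = −ln(0.05) / 3.94 = 2.996 / 3.94 = 0.7603 km.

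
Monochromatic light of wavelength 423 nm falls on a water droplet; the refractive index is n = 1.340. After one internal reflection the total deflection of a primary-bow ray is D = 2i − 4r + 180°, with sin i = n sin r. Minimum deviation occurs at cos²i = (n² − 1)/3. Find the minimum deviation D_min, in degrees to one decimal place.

cos²i = (1.79560 − 1)/3 = 0.26520; i = arccos(0.51498) = 59.004°.
sin r = sin 59.004°/1.340 = 0.63971; r = 39.770°.
D_min = 2·59.004° − 4·39.770° + 180° = 138.929°.

138.9°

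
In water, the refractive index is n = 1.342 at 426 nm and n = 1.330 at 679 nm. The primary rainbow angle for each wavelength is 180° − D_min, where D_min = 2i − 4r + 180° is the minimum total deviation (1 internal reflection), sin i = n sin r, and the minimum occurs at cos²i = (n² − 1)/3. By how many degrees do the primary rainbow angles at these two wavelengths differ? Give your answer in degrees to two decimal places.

At 426 nm (n = 1.342): cos²i = 0.26699 → i = 58.888°, r = 39.641°, D_min = 139.213°, rainbow angle = 40.787°.
At 679 nm (n = 1.330): cos²i = 0.25630 → i = 59.585°, r = 40.422°, D_min = 137.484°, rainbow angle = 42.516°.
Angular width = |40.787° − 42.516°| = 1.729°.

1.73°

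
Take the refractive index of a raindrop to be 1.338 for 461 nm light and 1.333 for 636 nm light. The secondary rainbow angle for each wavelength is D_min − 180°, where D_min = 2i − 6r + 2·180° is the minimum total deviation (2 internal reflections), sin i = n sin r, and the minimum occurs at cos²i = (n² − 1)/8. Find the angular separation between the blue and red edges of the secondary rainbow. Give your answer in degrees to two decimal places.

At 461 nm (n = 1.338): cos²i = 0.09878 → i = 71.682°, r = 45.195°, D_min = 232.193°, rainbow angle = 52.193°.
At 636 nm (n = 1.333): cos²i = 0.09711 → i = 71.843°, r = 45.466°, D_min = 230.891°, rainbow angle = 50.891°.
Angular width = |52.193° − 50.891°| = 1.302°.

1.30°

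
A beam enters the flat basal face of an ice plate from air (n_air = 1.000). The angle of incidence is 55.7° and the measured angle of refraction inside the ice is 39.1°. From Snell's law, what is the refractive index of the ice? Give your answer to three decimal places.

1.310

n = sin θ_i / sin θ_r = sin 55.7° / sin 39.1° = 0.8261 / 0.6307 = 1.3099.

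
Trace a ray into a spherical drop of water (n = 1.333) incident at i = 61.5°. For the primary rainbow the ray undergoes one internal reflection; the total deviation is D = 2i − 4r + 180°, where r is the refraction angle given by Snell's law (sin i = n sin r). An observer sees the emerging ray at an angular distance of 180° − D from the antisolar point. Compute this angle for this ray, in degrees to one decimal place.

42.0°

sin r = sin 61.5° / 1.333 = 0.8788/1.333 = 0.6593; r = 41.24°.
D = 2·61.5° − 4·41.24° + 180° = 123.00° − 164.98° + 180° = 138.02°.
Angle from antisolar point = 180° − D = 41.98°.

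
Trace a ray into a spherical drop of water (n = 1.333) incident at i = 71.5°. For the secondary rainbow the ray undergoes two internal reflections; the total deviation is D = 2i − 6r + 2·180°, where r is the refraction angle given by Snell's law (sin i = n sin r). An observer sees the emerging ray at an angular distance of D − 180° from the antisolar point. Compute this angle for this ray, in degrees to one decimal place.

50.9°

sin r = sin 71.5° / 1.333 = 0.9483/1.333 = 0.7114; r = 45.35°.
D = 2·71.5° − 6·45.35° + 2·180° = 143.00° − 272.10° + 360° = 230.90°.
Angle from antisolar point = D − 180° = 50.90°.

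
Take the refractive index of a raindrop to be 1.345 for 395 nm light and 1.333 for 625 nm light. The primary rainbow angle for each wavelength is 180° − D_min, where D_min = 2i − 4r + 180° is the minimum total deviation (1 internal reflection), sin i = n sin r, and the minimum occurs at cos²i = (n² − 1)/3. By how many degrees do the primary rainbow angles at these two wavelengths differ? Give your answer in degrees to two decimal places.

1.71°

At 395 nm (n = 1.345): cos²i = 0.26967 → i = 58.715°, r = 39.448°, D_min = 139.635°, rainbow angle = 40.365°.
At 625 nm (n = 1.333): cos²i = 0.25896 → i = 59.410°, r = 40.225°, D_min = 137.922°, rainbow angle = 42.078°.
Angular width = |40.365° − 42.078°| = 1.713°.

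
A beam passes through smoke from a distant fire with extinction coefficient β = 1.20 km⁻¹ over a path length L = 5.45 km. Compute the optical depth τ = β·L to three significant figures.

τ = β·L = 1.20 × 5.45 = 6.5400.

6.54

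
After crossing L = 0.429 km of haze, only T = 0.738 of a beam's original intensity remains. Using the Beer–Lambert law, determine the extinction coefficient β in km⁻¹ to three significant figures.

0.708 km⁻¹

Beer–Lambert: T = exp(−βL) ⇒ β = −ln(T)/L = −ln(0.738)/0.429 = 0.3038/0.429 = 0.7082 km⁻¹.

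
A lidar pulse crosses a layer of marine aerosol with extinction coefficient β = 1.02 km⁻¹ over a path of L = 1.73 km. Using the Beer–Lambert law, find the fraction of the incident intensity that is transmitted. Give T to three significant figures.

0.171

τ = β·L = 1.02 × 1.73 = 1.7646.
T = exp(−1.7646) = 0.1713.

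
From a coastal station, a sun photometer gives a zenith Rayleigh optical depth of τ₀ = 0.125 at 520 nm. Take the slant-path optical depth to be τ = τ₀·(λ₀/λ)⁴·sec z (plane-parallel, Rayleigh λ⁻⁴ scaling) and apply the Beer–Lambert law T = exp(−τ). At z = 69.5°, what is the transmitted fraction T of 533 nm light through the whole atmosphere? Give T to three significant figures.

0.724

sec 69.5° = 2.8555.
τ = 0.125 × (520/533)⁴ × 2.8555 = 0.125 × 0.9060 × 2.8555 = 0.3234.
T = exp(−0.3234) = 0.7237.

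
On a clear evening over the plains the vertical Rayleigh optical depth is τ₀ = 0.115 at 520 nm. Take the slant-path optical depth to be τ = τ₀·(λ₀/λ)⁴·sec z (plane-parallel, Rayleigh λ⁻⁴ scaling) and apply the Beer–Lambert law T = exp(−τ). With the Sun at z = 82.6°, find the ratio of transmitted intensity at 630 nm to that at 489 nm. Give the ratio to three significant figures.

2.07

Airmass: sec 82.6° = 7.7642.
τ(630 nm) = 0.115 × (520/630)⁴ × 7.7642 = 0.115 × 0.4641 × 7.7642 = 0.4144.
τ(489 nm) = 0.115 × (520/489)⁴ × 7.7642 = 0.115 × 1.2787 × 7.7642 = 1.1418.
T(630)/T(489) = exp(τ_B − τ_A) = exp(0.7273) = 2.0696.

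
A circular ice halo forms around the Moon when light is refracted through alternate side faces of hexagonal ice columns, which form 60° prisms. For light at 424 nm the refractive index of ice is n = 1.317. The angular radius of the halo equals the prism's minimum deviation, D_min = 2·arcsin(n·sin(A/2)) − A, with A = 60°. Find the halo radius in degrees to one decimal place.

22.4°

n·sin(A/2) = 1.317 × sin 30° = 1.317 × 0.5000 = 0.6585.
D_min = 2·arcsin(0.6585) − 60° = 2 × 41.186° − 60° = 22.371°.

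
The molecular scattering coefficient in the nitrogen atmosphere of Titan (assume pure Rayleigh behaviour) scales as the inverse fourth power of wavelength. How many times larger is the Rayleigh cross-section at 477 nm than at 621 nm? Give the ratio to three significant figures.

2.87

Rayleigh scattering ∝ λ⁻⁴, so the ratio of coefficients is the inverse fourth power of the wavelength ratio.
σ(477)/σ(621) = (621/477)⁴ = (1.3019)⁴ = 2.873.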